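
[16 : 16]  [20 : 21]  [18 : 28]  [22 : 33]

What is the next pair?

[20 : 40]

For the first coordinate, alternating steps +4, −2, +4, −2, …: 16, 20, 18, 22 → 20.
Second coordinate — alternating steps +5, +7, +5, +7, …: 16, 21, 28, 33 → 40.
Putting it together: [20 : 40].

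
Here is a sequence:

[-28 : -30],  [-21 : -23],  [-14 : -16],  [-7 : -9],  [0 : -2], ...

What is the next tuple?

[7 : 5]

First entry — +7 each step: -28, -21, -14, -7, 0 → 7.
Second entry: always 2 less than the first entry; -30, -23, -16, -9, -2 → 5.
So the next tuple is [7 : 5].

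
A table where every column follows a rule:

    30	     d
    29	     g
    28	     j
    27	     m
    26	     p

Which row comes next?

First component: −1 each step; 30, 29, 28, 27, 26 → 25.
Letter: letters move forward 3 places in the alphabet; d, g, j, m, p → s.
So the next row is 25  s.

25  s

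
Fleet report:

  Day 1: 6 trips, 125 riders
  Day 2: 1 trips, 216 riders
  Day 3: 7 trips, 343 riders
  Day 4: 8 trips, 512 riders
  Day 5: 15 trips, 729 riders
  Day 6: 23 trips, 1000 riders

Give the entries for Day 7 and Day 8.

38 trips, 1331 riders; 61 trips, 1728 riders

Trips — each term is the sum of the two before it: 6, 1, 7, 8, 15, 23 → 38 → 61.
Riders: perfect cubes: 5³, 6³, 7³, …; 125, 216, 343, 512, 729, 1000 → 1331 → 1728.
So the next two lines are 38 trips, 1331 riders and 61 trips, 1728 riders.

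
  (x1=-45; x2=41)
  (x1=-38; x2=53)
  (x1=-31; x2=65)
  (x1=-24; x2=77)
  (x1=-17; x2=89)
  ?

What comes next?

(x1=-10; x2=101)

X1 goes -45, -38, -31, -24, -17 → -10 (+7 each step).
X2: 41, 53, 65, 77, 89 → 101 (+12 each step).
Putting it together: (x1=-10; x2=101).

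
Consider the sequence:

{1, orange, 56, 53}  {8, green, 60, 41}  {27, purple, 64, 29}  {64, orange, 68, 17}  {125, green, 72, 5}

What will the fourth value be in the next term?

First value: perfect cubes: 1³, 2³, 3³, …; 1, 8, 27, 64, 125 → 216.
Colour goes orange, green, purple, orange, green → purple (repeats orange → green → purple).
Third value goes 56, 60, 64, 68, 72 → 76 (+4 each step).
Fourth value: 53, 41, 29, 17, 5 → -7 (−12 each step).

-7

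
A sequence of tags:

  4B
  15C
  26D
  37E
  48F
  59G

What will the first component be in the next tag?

First component — +11 each step: 4, 15, 26, 37, 48, 59 → 70.

70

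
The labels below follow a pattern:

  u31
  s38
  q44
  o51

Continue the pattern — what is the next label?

Letter — letters move back 2 places in the alphabet: u, s, q, o → m.
Second component goes 31, 38, 44, 51 → 57 (alternating steps +7, +6, +7, +6, …).
Putting it together: m57.

m57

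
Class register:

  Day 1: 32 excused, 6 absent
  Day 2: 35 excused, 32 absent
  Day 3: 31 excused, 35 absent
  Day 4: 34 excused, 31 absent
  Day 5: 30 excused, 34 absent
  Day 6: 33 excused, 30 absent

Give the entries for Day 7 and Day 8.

Excused goes 32, 35, 31, 34, 30, 33 → 29 → 32 (alternating steps +3, −4, +3, −4, …).
Absent: 6, 32, 35, 31, 34, 30 → 33 → 29 (always the previous value of the excused).
So the next two rows are 29 excused, 33 absent and 32 excused, 29 absent.

29 excused, 33 absent; 32 excused, 29 absent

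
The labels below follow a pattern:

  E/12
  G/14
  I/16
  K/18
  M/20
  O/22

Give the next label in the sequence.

Q/24

For the letter, letters move forward 2 places in the alphabet: E, G, I, K, M, O → Q.
Second component: +2 each step, so 12, 14, 16, 18, 20, 22 → 24.
So the next label is Q/24.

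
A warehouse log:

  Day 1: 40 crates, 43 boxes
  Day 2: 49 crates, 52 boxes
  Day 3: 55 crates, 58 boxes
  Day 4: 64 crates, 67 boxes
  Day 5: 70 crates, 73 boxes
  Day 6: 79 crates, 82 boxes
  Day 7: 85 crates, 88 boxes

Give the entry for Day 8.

For the crates, alternating steps +9, +6, +9, +6, …: 40, 49, 55, 64, 70, 79, 85 → 94.
Boxes: always 3 more than the crates; 43, 52, 58, 67, 73, 82, 88 → 97.
So the next line is 94 crates, 97 boxes.

94 crates, 97 boxes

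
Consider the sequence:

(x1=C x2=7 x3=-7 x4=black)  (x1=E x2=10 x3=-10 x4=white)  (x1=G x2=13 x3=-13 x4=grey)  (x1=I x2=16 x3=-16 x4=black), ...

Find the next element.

For the x1, letters move forward 2 places in the alphabet: C, E, G, I → K.
X2 goes 7, 10, 13, 16 → 19 (+3 each step).
X3: always the negative of the x2; -7, -10, -13, -16 → -19.
X4 — repeats black → white → grey: black, white, grey, black → white.
So the next element is (x1=K x2=19 x3=-19 x4=white).

(x1=K x2=19 x3=-19 x4=white)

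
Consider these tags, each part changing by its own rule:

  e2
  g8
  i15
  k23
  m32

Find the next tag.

o42

Letter goes e, g, i, k, m → o (letters move forward 2 places in the alphabet).
Second component: differences are 6, 7, 8, … (increasing by 1 each time); 2, 8, 15, 23, 32 → 42.
Combining the parts gives o42.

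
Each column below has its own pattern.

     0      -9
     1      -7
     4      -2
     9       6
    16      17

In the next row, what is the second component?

Second component: differences are 2, 5, 8, … (increasing by 3 each time), so -9, -7, -2, 6, 17 → 31.

31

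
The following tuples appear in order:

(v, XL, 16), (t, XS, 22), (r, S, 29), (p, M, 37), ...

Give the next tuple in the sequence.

Letter: letters move back 2 places in the alphabet, so v, t, r, p → n.
For the size, runs through clothing sizes XS→XL: XL, XS, S, M → L.
Third entry: differences are 6, 7, 8, … (increasing by 1 each time); 16, 22, 29, 37 → 46.
Putting it together: (n, L, 46).

(n, L, 46)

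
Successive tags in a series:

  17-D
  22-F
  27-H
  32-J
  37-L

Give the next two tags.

First component goes 17, 22, 27, 32, 37 → 42 → 47 (+5 each step).
Letter goes D, F, H, J, L → N → P (letters move forward 2 places in the alphabet).
Putting the parts together: 42-N and then 47-P.

42-N, 47-P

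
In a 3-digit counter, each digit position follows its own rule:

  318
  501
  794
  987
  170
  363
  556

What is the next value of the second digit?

Second digit: −1 each step, mod 10, so 1, 0, 9, 8, 7, 6, 5 → 4.

4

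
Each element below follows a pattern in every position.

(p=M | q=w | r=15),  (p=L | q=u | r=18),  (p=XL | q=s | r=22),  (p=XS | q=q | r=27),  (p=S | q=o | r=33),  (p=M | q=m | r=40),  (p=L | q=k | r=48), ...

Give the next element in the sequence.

(p=XL | q=i | r=57)

For the p, repeats M → L → XL → XS → S: M, L, XL, XS, S, M, L → XL.
Q goes w, u, s, q, o, m, k → i (letters move back 2 places in the alphabet).
For the r, differences are 3, 4, 5, … (increasing by 1 each time): 15, 18, 22, 27, 33, 40, 48 → 57.
Putting it together: (p=XL | q=i | r=57).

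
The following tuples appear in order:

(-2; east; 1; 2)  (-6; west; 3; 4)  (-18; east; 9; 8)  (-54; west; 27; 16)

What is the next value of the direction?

east

Direction — alternates east ↔ west: east, west, east, west → east.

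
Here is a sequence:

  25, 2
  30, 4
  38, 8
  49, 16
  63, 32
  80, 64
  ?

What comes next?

100, 128

First value: 25, 30, 38, 49, 63, 80 → 100 (differences are 5, 8, 11, … (increasing by 3 each time)).
For the second value, ×2 each step: 2, 4, 8, 16, 32, 64 → 128.
So the next pair is 100, 128.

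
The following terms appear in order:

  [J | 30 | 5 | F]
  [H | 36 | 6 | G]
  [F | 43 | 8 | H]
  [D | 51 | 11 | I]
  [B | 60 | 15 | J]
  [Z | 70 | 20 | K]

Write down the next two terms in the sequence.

First letter: letters move back 2 places in the alphabet, wrapping A→Z, so J, H, F, D, B, Z → X → V.
Second part: differences are 6, 7, 8, … (increasing by 1 each time); 30, 36, 43, 51, 60, 70 → 81 → 93.
Third part — differences are 1, 2, 3, … (increasing by 1 each time): 5, 6, 8, 11, 15, 20 → 26 → 33.
Second letter — letters move forward 1 place in the alphabet: F, G, H, I, J, K → L → M.
Putting the parts together: [X | 81 | 26 | L] and then [V | 93 | 33 | M].

[X | 81 | 26 | L], [V | 93 | 33 | M]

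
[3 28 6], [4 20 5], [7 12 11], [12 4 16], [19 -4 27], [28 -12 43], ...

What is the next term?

First value: differences are 1, 3, 5, … (increasing by 2 each time); 3, 4, 7, 12, 19, 28 → 39.
Second value: −8 each step, so 28, 20, 12, 4, -4, -12 → -20.
Third value — each term is the sum of the two before it: 6, 5, 11, 16, 27, 43 → 70.
So the next term is [39 -20 70].

[39 -20 70]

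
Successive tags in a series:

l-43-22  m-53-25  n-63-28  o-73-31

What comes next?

p-83-34

Letter: l, m, n, o → p (letters move forward 1 place in the alphabet).
Second component: 43, 53, 63, 73 → 83 (+10 each step).
Third component: 22, 25, 28, 31 → 34 (+3 each step).
Putting it together: p-83-34.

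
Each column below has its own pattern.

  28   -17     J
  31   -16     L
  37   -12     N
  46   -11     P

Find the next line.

For the first component, differences are 3, 6, 9, … (increasing by 3 each time): 28, 31, 37, 46 → 58.
Second component: alternating steps +1, +4, +1, +4, …; -17, -16, -12, -11 → -7.
Letter: letters move forward 2 places in the alphabet; J, L, N, P → R.
Putting it together: 58  -7  R.

58  -7  R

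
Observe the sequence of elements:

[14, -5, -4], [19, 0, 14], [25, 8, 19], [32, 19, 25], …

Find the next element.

First value: 14, 19, 25, 32 → 40 (differences are 5, 6, 7, … (increasing by 1 each time)).
Second value: -5, 0, 8, 19 → 33 (differences are 5, 8, 11, … (increasing by 3 each time)).
Third value: -4, 14, 19, 25 → 32 (always the previous value of the first value).
Putting it together: [40, 33, 32].

[40, 33, 32]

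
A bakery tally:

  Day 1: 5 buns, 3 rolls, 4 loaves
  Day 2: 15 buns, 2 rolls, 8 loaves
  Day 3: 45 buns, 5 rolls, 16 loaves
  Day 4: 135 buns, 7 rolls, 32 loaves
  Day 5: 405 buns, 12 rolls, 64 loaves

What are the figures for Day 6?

Buns — ×3 each step: 5, 15, 45, 135, 405 → 1215.
Rolls — each term is the sum of the two before it: 3, 2, 5, 7, 12 → 19.
Loaves: ×2 each step, so 4, 8, 16, 32, 64 → 128.
So the next record is 1215 buns, 19 rolls, 128 loaves.

1215 buns, 19 rolls, 128 loaves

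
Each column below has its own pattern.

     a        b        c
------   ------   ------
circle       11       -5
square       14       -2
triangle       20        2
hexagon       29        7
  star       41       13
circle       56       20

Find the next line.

square  74  28

Column a: repeats circle → square → triangle → hexagon → star, so circle, square, triangle, hexagon, star, circle → square.
Column b: differences are 3, 6, 9, … (increasing by 3 each time), so 11, 14, 20, 29, 41, 56 → 74.
For the column c, differences are 3, 4, 5, … (increasing by 1 each time): -5, -2, 2, 7, 13, 20 → 28.
So the next line is square  74  28.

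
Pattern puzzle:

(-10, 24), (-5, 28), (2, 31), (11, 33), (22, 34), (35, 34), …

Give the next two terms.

(50, 33), (67, 31)

First value: -10, -5, 2, 11, 22, 35 → 50 → 67 (differences are 5, 7, 9, … (increasing by 2 each time)).
Second value — differences are 4, 3, 2, … (decreasing by 1 each time): 24, 28, 31, 33, 34, 34 → 33 → 31.
Putting the parts together: (50, 33) and then (67, 31).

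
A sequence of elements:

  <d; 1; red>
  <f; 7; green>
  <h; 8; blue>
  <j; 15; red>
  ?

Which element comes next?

<l; 23; green>

Letter: d, f, h, j → l (letters move forward 2 places in the alphabet).
Second part: each term is the sum of the two before it, so 1, 7, 8, 15 → 23.
Colour: red, green, blue, red → green (repeats red → green → blue).
So the next element is <l; 23; green>.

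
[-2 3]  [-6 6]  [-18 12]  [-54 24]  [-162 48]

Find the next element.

[-486 96]

First part: -2, -6, -18, -54, -162 → -486 (×3 each step).
Second part: ×2 each step, so 3, 6, 12, 24, 48 → 96.
So the next element is [-486 96].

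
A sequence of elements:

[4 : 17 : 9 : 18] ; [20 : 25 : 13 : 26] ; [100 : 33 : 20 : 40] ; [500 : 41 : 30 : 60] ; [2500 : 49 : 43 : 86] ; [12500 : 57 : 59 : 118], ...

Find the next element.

First slot goes 4, 20, 100, 500, 2500, 12500 → 62500 (×5 each step).
For the second slot, +8 each step: 17, 25, 33, 41, 49, 57 → 65.
Third slot goes 9, 13, 20, 30, 43, 59 → 78 (differences are 4, 7, 10, … (increasing by 3 each time)).
Fourth slot: always 2 × the third slot; 18, 26, 40, 60, 86, 118 → 156.
So the next element is [62500 : 65 : 78 : 156].

[62500 : 65 : 78 : 156]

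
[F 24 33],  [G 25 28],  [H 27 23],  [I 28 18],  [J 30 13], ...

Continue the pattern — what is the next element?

[K 31 8]

Letter: letters move forward 1 place in the alphabet, so F, G, H, I, J → K.
For the second coordinate, alternating steps +1, +2, +1, +2, …: 24, 25, 27, 28, 30 → 31.
Third coordinate goes 33, 28, 23, 18, 13 → 8 (−5 each step).
Combining the parts gives [K 31 8].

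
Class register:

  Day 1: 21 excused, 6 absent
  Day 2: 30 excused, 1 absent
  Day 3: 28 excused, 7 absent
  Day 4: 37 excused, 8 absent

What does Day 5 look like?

35 excused, 15 absent

Excused: 21, 30, 28, 37 → 35 (alternating steps +9, −2, +9, −2, …).
Absent goes 6, 1, 7, 8 → 15 (each term is the sum of the two before it).
Putting it together: 35 excused, 15 absent.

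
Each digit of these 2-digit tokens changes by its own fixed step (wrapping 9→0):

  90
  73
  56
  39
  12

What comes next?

95

First digit: −2 each step, mod 10, so 9, 7, 5, 3, 1 → 9.
For the second digit, +3 each step, mod 10: 0, 3, 6, 9, 2 → 5.
So the next token is 95.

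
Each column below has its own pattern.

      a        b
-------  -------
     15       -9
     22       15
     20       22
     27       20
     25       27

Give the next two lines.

32  25; 30  32

Column a — alternating steps +7, −2, +7, −2, …: 15, 22, 20, 27, 25 → 32 → 30.
Column b — always the previous value of the column a: -9, 15, 22, 20, 27 → 25 → 32.
Putting the parts together: 32  25 and then 30  32.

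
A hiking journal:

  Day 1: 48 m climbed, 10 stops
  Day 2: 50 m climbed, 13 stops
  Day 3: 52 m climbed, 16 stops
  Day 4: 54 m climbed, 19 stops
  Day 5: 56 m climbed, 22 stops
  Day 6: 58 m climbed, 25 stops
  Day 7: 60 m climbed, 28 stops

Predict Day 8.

62 m climbed, 31 stops

M climbed — +2 each step: 48, 50, 52, 54, 56, 58, 60 → 62.
Stops — +3 each step: 10, 13, 16, 19, 22, 25, 28 → 31.
So the next line is 62 m climbed, 31 stops.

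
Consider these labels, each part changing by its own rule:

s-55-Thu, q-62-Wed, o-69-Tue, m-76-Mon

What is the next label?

Letter: s, q, o, m → k (letters move back 2 places in the alphabet).
Second component goes 55, 62, 69, 76 → 83 (+7 each step).
Day: Thu, Wed, Tue, Mon → Sun (runs backward through the weekdays Mon→Sun).
So the next label is k-83-Sun.

k-83-Sun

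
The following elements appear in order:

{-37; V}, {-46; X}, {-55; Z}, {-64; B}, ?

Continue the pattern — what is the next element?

First entry: -37, -46, -55, -64 → -73 (−9 each step).
Letter goes V, X, Z, B → D (letters move forward 2 places in the alphabet, wrapping Z→A).
Combining the parts gives {-73; D}.

{-73; D}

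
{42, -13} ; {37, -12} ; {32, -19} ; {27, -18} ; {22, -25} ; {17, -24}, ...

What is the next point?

{12, -31}

For the first slot, −5 each step: 42, 37, 32, 27, 22, 17 → 12.
Second slot: alternating steps +1, −7, +1, −7, …, so -13, -12, -19, -18, -25, -24 → -31.
So the next point is {12, -31}.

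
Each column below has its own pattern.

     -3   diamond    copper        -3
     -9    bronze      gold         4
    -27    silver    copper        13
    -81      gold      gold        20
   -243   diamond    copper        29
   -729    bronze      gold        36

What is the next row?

First component: -3, -9, -27, -81, -243, -729 → -2187 (×3 each step).
Rank goes diamond, bronze, silver, gold, diamond, bronze → silver (repeats diamond → bronze → silver → gold).
For the metal, alternates copper ↔ gold: copper, gold, copper, gold, copper, gold → copper.
Fourth component: -3, 4, 13, 20, 29, 36 → 45 (alternating steps +7, +9, +7, +9, …).
Combining the parts gives -2187  silver  copper  45.

-2187  silver  copper  45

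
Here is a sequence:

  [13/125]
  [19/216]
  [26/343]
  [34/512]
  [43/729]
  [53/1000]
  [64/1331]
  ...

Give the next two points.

[76/1728], [89/2197]

For the first component, differences are 6, 7, 8, … (increasing by 1 each time): 13, 19, 26, 34, 43, 53, 64 → 76 → 89.
For the second component, perfect cubes: 5³, 6³, 7³, …: 125, 216, 343, 512, 729, 1000, 1331 → 1728 → 2197.
So the next two points are [76/1728] and [89/2197].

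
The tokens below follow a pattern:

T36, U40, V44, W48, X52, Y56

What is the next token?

Z60

Letter: T, U, V, W, X, Y → Z (letters move forward 1 place in the alphabet).
Second component — +4 each step: 36, 40, 44, 48, 52, 56 → 60.
Putting it together: Z60.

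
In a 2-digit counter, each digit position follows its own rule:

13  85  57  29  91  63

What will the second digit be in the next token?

5

Second digit — +2 each step, mod 10: 3, 5, 7, 9, 1, 3 → 5.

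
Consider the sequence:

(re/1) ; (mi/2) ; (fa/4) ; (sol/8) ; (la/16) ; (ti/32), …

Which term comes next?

For the note, runs through the solfège scale do→ti: re, mi, fa, sol, la, ti → do.
Second part: 1, 2, 4, 8, 16, 32 → 64 (×2 each step).
Putting it together: (do/64).

(do/64)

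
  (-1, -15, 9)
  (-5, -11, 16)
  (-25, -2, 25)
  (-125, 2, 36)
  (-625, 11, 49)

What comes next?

(-3125, 15, 64)

First part — ×5 each step: -1, -5, -25, -125, -625 → -3125.
Second part goes -15, -11, -2, 2, 11 → 15 (alternating steps +4, +9, +4, +9, …).
Third part: perfect squares: 3², 4², 5², …, so 9, 16, 25, 36, 49 → 64.
So the next element is (-3125, 15, 64).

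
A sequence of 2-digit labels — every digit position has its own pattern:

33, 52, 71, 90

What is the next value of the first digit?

For the first digit, +2 each step, mod 10: 3, 5, 7, 9 → 1.

1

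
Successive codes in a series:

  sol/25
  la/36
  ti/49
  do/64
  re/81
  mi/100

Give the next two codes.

fa/121, sol/144

Note: sol, la, ti, do, re, mi → fa → sol (runs through the solfège scale do→ti).
Second component: perfect squares: 5², 6², 7², …; 25, 36, 49, 64, 81, 100 → 121 → 144.
So the next two codes are fa/121 and sol/144.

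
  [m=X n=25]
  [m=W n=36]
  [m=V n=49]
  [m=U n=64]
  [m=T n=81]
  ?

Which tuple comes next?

[m=S n=100]

M: letters move back 1 place in the alphabet, so X, W, V, U, T → S.
N goes 25, 36, 49, 64, 81 → 100 (perfect squares: 5², 6², 7², …).
So the next tuple is [m=S n=100].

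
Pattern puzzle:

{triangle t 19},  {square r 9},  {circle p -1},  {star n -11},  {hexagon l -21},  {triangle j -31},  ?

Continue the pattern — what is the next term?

{square h -41}

Shape — repeats triangle → square → circle → star → hexagon: triangle, square, circle, star, hexagon, triangle → square.
Letter: t, r, p, n, l, j → h (letters move back 2 places in the alphabet).
Third value: −10 each step; 19, 9, -1, -11, -21, -31 → -41.
So the next term is {square h -41}.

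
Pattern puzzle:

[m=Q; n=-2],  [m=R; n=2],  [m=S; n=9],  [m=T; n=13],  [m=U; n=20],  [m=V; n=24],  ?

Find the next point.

M: letters move forward 1 place in the alphabet; Q, R, S, T, U, V → W.
N — alternating steps +4, +7, +4, +7, …: -2, 2, 9, 13, 20, 24 → 31.
Putting it together: [m=W; n=31].

[m=W; n=31]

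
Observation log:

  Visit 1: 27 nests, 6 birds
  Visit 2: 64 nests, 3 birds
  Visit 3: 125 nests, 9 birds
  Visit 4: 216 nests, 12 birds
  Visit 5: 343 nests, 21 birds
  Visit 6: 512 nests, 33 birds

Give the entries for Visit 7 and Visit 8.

729 nests, 54 birds; 1000 nests, 87 birds

Nests — perfect cubes: 3³, 4³, 5³, …: 27, 64, 125, 216, 343, 512 → 729 → 1000.
Birds — each term is the sum of the two before it: 6, 3, 9, 12, 21, 33 → 54 → 87.
So the next two rows are 729 nests, 54 birds and 1000 nests, 87 birds.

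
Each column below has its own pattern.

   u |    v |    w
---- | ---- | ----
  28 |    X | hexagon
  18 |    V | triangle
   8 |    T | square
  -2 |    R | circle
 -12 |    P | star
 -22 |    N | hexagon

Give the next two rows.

Column u goes 28, 18, 8, -2, -12, -22 → -32 → -42 (−10 each step).
Column v goes X, V, T, R, P, N → L → J (letters move back 2 places in the alphabet).
Column w goes hexagon, triangle, square, circle, star, hexagon → triangle → square (repeats hexagon → triangle → square → circle → star).
Putting the parts together: -32  L  triangle and then -42  J  square.

-32  L  triangle; -42  J  square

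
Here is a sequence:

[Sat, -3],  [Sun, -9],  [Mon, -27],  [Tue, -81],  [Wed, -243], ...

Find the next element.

Day: runs through the weekdays Mon→Sun, so Sat, Sun, Mon, Tue, Wed → Thu.
Second component: ×3 each step, so -3, -9, -27, -81, -243 → -729.
Putting it together: [Thu, -729].

[Thu, -729]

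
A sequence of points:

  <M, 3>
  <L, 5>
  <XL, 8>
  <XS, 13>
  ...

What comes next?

<S, 21>

Size goes M, L, XL, XS → S (runs through clothing sizes XS→XL).
For the second component, each term is the sum of the two before it: 3, 5, 8, 13 → 21.
Putting it together: <S, 21>.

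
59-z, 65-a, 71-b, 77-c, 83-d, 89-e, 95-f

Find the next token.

For the first component, +6 each step: 59, 65, 71, 77, 83, 89, 95 → 101.
Letter: letters move forward 1 place in the alphabet, wrapping Z→A; z, a, b, c, d, e, f → g.
So the next token is 101-g.

101-g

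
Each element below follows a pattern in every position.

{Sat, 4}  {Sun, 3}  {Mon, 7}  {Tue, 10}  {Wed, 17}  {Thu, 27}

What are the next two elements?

Day: Sat, Sun, Mon, Tue, Wed, Thu → Fri → Sat (runs through the weekdays Mon→Sun).
Second component: 4, 3, 7, 10, 17, 27 → 44 → 71 (each term is the sum of the two before it).
Putting the parts together: {Fri, 44} and then {Sat, 71}.

{Fri, 44}, {Sat, 71}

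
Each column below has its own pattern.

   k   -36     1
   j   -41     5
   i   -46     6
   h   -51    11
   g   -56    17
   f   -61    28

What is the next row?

e  -66  45

Letter: letters move back 1 place in the alphabet, so k, j, i, h, g, f → e.
For the second component, −5 each step: -36, -41, -46, -51, -56, -61 → -66.
Third component: each term is the sum of the two before it, so 1, 5, 6, 11, 17, 28 → 45.
Putting it together: e  -66  45.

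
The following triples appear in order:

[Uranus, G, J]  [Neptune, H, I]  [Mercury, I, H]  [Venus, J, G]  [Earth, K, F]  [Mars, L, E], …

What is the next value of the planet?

Jupiter

Planet: runs through the planets Mercury→Neptune, so Uranus, Neptune, Mercury, Venus, Earth, Mars → Jupiter.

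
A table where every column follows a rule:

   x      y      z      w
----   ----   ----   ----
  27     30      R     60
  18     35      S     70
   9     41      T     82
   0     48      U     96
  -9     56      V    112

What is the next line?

Column x: −9 each step; 27, 18, 9, 0, -9 → -18.
Column y: 30, 35, 41, 48, 56 → 65 (differences are 5, 6, 7, … (increasing by 1 each time)).
Column z: letters move forward 1 place in the alphabet, so R, S, T, U, V → W.
Column w goes 60, 70, 82, 96, 112 → 130 (always 2 × the column y).
Combining the parts gives -18  65  W  130.

-18  65  W  130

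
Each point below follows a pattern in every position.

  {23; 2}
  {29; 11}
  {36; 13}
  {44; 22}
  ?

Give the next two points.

{53; 24}, {63; 33}

First coordinate: differences are 6, 7, 8, … (increasing by 1 each time); 23, 29, 36, 44 → 53 → 63.
Second coordinate — alternating steps +9, +2, +9, +2, …: 2, 11, 13, 22 → 24 → 33.
So the next two points are {53; 24} and {63; 33}.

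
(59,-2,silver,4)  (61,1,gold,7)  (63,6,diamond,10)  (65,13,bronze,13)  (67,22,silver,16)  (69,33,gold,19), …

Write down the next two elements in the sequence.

For the first value, +2 each step: 59, 61, 63, 65, 67, 69 → 71 → 73.
Second value goes -2, 1, 6, 13, 22, 33 → 46 → 61 (differences are 3, 5, 7, … (increasing by 2 each time)).
Rank: repeats silver → gold → diamond → bronze, so silver, gold, diamond, bronze, silver, gold → diamond → bronze.
Fourth value goes 4, 7, 10, 13, 16, 19 → 22 → 25 (+3 each step).
Putting the parts together: (71,46,diamond,22) and then (73,61,bronze,25).

(71,46,diamond,22), (73,61,bronze,25)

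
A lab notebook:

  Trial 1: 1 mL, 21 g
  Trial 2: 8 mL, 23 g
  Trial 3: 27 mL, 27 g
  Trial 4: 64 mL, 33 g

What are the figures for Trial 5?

ML goes 1, 8, 27, 64 → 125 (perfect cubes: 1³, 2³, 3³, …).
G goes 21, 23, 27, 33 → 41 (differences are 2, 4, 6, … (increasing by 2 each time)).
So the next line is 125 mL, 41 g.

125 mL, 41 g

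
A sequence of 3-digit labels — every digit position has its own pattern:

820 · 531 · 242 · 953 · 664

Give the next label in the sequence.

375

For the first digit, −3 each step, mod 10: 8, 5, 2, 9, 6 → 3.
Second digit goes 2, 3, 4, 5, 6 → 7 (+1 each step, mod 10).
Third digit: +1 each step, mod 10, so 0, 1, 2, 3, 4 → 5.
Putting it together: 375.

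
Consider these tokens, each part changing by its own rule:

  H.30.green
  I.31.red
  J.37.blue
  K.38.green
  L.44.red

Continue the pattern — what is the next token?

M.45.blue

Letter — letters move forward 1 place in the alphabet: H, I, J, K, L → M.
For the second component, alternating steps +1, +6, +1, +6, …: 30, 31, 37, 38, 44 → 45.
Colour: repeats green → red → blue; green, red, blue, green, red → blue.
Combining the parts gives M.45.blue.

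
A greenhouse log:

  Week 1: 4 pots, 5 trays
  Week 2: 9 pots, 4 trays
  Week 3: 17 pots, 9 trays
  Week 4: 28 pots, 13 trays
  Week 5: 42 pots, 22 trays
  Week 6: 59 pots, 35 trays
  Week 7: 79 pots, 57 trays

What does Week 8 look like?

102 pots, 92 trays

Pots — differences are 5, 8, 11, … (increasing by 3 each time): 4, 9, 17, 28, 42, 59, 79 → 102.
Trays: each term is the sum of the two before it, so 5, 4, 9, 13, 22, 35, 57 → 92.
So the next record is 102 pots, 92 trays.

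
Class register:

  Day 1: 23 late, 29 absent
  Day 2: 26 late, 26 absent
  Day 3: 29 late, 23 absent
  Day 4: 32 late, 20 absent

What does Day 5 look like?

35 late, 17 absent

For the late, +3 each step: 23, 26, 29, 32 → 35.
Absent: together with the late always sums to 52; 29, 26, 23, 20 → 17.
So the next row is 35 late, 17 absent.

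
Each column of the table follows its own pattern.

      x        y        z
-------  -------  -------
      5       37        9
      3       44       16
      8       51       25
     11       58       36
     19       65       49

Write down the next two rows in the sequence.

30  72  64; 49  79  81

Column x: 5, 3, 8, 11, 19 → 30 → 49 (each term is the sum of the two before it).
Column y: +7 each step, so 37, 44, 51, 58, 65 → 72 → 79.
Column z goes 9, 16, 25, 36, 49 → 64 → 81 (perfect squares: 3², 4², 5², …).
Putting the parts together: 30  72  64 and then 49  79  81.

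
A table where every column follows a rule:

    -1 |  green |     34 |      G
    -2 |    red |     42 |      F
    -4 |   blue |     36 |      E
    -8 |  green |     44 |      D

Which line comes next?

-16  red  38  C

For the first component, ×2 each step: -1, -2, -4, -8 → -16.
Colour: repeats green → red → blue; green, red, blue, green → red.
Third component: alternating steps +8, −6, +8, −6, …, so 34, 42, 36, 44 → 38.
Letter: letters move back 1 place in the alphabet; G, F, E, D → C.
Combining the parts gives -16  red  38  C.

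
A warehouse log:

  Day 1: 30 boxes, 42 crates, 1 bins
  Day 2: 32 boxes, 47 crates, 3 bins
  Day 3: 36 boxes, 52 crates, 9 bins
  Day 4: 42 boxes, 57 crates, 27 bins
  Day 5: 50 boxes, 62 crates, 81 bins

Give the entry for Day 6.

Boxes — differences are 2, 4, 6, … (increasing by 2 each time): 30, 32, 36, 42, 50 → 60.
For the crates, +5 each step: 42, 47, 52, 57, 62 → 67.
Bins — ×3 each step: 1, 3, 9, 27, 81 → 243.
Putting it together: 60 boxes, 67 crates, 243 bins.

60 boxes, 67 crates, 243 bins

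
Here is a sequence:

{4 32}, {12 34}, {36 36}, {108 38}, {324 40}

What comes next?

{972 42}

First slot: ×3 each step; 4, 12, 36, 108, 324 → 972.
Second slot — +2 each step: 32, 34, 36, 38, 40 → 42.
Combining the parts gives {972 42}.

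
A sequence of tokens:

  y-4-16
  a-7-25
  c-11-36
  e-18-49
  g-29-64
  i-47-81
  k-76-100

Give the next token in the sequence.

Letter goes y, a, c, e, g, i, k → m (letters move forward 2 places in the alphabet, wrapping Z→A).
Second component: each term is the sum of the two before it; 4, 7, 11, 18, 29, 47, 76 → 123.
Third component: 16, 25, 36, 49, 64, 81, 100 → 121 (perfect squares: 4², 5², 6², …).
Putting it together: m-123-121.

m-123-121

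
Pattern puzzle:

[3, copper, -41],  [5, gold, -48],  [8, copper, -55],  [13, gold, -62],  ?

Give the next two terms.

[21, copper, -69], [34, gold, -76]

First slot: 3, 5, 8, 13 → 21 → 34 (each term is the sum of the two before it).
Metal: alternates copper ↔ gold, so copper, gold, copper, gold → copper → gold.
Third slot: -41, -48, -55, -62 → -69 → -76 (−7 each step).
Putting the parts together: [21, copper, -69] and then [34, gold, -76].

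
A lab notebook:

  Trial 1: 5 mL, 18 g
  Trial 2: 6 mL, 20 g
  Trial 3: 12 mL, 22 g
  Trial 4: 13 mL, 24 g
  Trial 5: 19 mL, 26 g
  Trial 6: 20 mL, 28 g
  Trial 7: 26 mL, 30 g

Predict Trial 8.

ML: alternating steps +1, +6, +1, +6, …, so 5, 6, 12, 13, 19, 20, 26 → 27.
For the g, +2 each step: 18, 20, 22, 24, 26, 28, 30 → 32.
So the next record is 27 mL, 32 g.

27 mL, 32 g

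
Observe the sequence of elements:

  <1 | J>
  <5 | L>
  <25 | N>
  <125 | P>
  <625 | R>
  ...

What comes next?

<3125 | T>

For the first coordinate, ×5 each step: 1, 5, 25, 125, 625 → 3125.
Letter — letters move forward 2 places in the alphabet: J, L, N, P, R → T.
Combining the parts gives <3125 | T>.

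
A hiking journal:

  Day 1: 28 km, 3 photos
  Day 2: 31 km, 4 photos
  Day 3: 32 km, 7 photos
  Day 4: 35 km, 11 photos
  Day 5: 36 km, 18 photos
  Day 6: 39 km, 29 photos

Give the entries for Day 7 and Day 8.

Km: alternating steps +3, +1, +3, +1, …; 28, 31, 32, 35, 36, 39 → 40 → 43.
Photos: 3, 4, 7, 11, 18, 29 → 47 → 76 (each term is the sum of the two before it).
Putting the parts together: 40 km, 47 photos and then 43 km, 76 photos.

40 km, 47 photos; 43 km, 76 photos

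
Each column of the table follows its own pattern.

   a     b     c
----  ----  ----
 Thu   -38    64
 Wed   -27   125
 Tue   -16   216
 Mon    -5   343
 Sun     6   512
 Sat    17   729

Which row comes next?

Fri  28  1000

Column a: runs backward through the weekdays Mon→Sun, so Thu, Wed, Tue, Mon, Sun, Sat → Fri.
For the column b, +11 each step: -38, -27, -16, -5, 6, 17 → 28.
Column c goes 64, 125, 216, 343, 512, 729 → 1000 (perfect cubes: 4³, 5³, 6³, …).
Putting it together: Fri  28  1000.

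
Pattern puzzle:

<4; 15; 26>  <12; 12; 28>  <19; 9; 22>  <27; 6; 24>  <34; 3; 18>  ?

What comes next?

<42; 0; 20>

For the first value, alternating steps +8, +7, +8, +7, …: 4, 12, 19, 27, 34 → 42.
Second value — −3 each step: 15, 12, 9, 6, 3 → 0.
Third value — alternating steps +2, −6, +2, −6, …: 26, 28, 22, 24, 18 → 20.
Combining the parts gives <42; 0; 20>.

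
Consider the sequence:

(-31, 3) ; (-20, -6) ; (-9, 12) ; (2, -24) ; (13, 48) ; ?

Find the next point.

(24, -96)

First component: -31, -20, -9, 2, 13 → 24 (+11 each step).
Second component — ×(-2) each step: 3, -6, 12, -24, 48 → -96.
Putting it together: (24, -96).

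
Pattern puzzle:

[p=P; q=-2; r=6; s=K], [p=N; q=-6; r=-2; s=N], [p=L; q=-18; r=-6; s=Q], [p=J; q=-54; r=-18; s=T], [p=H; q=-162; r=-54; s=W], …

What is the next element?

P: P, N, L, J, H → F (letters move back 2 places in the alphabet).
Q — ×3 each step: -2, -6, -18, -54, -162 → -486.
R: 6, -2, -6, -18, -54 → -162 (always the previous value of the q).
S goes K, N, Q, T, W → Z (letters move forward 3 places in the alphabet).
Putting it together: [p=F; q=-486; r=-162; s=Z].

[p=F; q=-486; r=-162; s=Z]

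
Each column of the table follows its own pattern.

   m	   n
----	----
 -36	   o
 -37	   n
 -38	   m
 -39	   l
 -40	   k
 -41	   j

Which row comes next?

Column m — −1 each step: -36, -37, -38, -39, -40, -41 → -42.
Column n goes o, n, m, l, k, j → i (letters move back 1 place in the alphabet).
Combining the parts gives -42  i.

-42  i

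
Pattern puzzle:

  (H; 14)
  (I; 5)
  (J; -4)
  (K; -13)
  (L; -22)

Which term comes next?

Letter goes H, I, J, K, L → M (letters move forward 1 place in the alphabet).
For the second entry, −9 each step: 14, 5, -4, -13, -22 → -31.
Putting it together: (M; -31).

(M; -31)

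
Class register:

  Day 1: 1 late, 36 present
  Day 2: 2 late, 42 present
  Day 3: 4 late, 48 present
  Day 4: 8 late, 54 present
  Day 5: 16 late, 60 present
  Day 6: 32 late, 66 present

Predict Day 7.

64 late, 72 present

For the late, ×2 each step: 1, 2, 4, 8, 16, 32 → 64.
For the present, +6 each step: 36, 42, 48, 54, 60, 66 → 72.
Combining the parts gives 64 late, 72 present.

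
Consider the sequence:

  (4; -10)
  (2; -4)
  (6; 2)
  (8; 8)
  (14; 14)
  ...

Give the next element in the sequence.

First entry: each term is the sum of the two before it; 4, 2, 6, 8, 14 → 22.
For the second entry, +6 each step: -10, -4, 2, 8, 14 → 20.
Putting it together: (22; 20).

(22; 20)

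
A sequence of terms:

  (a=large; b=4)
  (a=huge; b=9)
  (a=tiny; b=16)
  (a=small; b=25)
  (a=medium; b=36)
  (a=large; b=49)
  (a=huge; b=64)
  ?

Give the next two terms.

(a=tiny; b=81), (a=small; b=100)

A: repeats large → huge → tiny → small → medium, so large, huge, tiny, small, medium, large, huge → tiny → small.
B: perfect squares: 2², 3², 4², …; 4, 9, 16, 25, 36, 49, 64 → 81 → 100.
So the next two terms are (a=tiny; b=81) and (a=small; b=100).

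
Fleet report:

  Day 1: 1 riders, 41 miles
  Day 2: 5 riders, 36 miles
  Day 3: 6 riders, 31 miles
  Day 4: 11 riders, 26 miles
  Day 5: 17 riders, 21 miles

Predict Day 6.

28 riders, 16 miles

Riders: 1, 5, 6, 11, 17 → 28 (each term is the sum of the two before it).
Miles — −5 each step: 41, 36, 31, 26, 21 → 16.
Putting it together: 28 riders, 16 miles.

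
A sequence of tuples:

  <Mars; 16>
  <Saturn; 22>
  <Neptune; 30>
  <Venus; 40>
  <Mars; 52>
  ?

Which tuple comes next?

<Saturn; 66>

Planet — repeats Mars → Saturn → Neptune → Venus: Mars, Saturn, Neptune, Venus, Mars → Saturn.
Second value: differences are 6, 8, 10, … (increasing by 2 each time); 16, 22, 30, 40, 52 → 66.
So the next tuple is <Saturn; 66>.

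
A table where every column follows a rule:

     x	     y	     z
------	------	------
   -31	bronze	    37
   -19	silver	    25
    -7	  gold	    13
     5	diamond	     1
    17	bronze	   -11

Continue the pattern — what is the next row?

Column x: -31, -19, -7, 5, 17 → 29 (+12 each step).
Column y: repeats bronze → silver → gold → diamond; bronze, silver, gold, diamond, bronze → silver.
Column z: together with the column x always sums to 6, so 37, 25, 13, 1, -11 → -23.
So the next row is 29  silver  -23.

29  silver  -23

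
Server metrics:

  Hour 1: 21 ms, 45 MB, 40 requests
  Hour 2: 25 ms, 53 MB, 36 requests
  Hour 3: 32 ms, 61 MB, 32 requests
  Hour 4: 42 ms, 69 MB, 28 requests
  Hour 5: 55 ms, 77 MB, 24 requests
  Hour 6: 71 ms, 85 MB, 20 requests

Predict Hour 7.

90 ms, 93 MB, 16 requests

Ms: differences are 4, 7, 10, … (increasing by 3 each time); 21, 25, 32, 42, 55, 71 → 90.
For the MB, +8 each step: 45, 53, 61, 69, 77, 85 → 93.
Requests: 40, 36, 32, 28, 24, 20 → 16 (−4 each step).
Putting it together: 90 ms, 93 MB, 16 requests.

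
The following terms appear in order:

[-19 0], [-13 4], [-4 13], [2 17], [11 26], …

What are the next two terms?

For the first value, alternating steps +6, +9, +6, +9, …: -19, -13, -4, 2, 11 → 17 → 26.
Second value: alternating steps +4, +9, +4, +9, …, so 0, 4, 13, 17, 26 → 30 → 39.
So the next two terms are [17 30] and [26 39].

[17 30], [26 39]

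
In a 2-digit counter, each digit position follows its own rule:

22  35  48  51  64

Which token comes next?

For the first digit, +1 each step, mod 10: 2, 3, 4, 5, 6 → 7.
For the second digit, +3 each step, mod 10: 2, 5, 8, 1, 4 → 7.
Combining the parts gives 77.

77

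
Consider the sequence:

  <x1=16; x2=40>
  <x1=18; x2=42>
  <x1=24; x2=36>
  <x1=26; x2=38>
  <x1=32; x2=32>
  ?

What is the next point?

X1: 16, 18, 24, 26, 32 → 34 (alternating steps +2, +6, +2, +6, …).
X2 — alternating steps +2, −6, +2, −6, …: 40, 42, 36, 38, 32 → 34.
Combining the parts gives <x1=34; x2=34>.

<x1=34; x2=34>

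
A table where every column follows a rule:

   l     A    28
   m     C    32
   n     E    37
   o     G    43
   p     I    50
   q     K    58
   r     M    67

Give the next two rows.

s  O  77; t  Q  88

First letter: letters move forward 1 place in the alphabet; l, m, n, o, p, q, r → s → t.
Second letter goes A, C, E, G, I, K, M → O → Q (letters move forward 2 places in the alphabet).
Third component: differences are 4, 5, 6, … (increasing by 1 each time); 28, 32, 37, 43, 50, 58, 67 → 77 → 88.
So the next two rows are s  O  77 and t  Q  88.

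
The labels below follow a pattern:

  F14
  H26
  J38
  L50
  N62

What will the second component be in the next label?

Second component: +12 each step; 14, 26, 38, 50, 62 → 74.

74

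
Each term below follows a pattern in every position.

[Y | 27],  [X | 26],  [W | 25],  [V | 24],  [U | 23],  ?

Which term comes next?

[T | 22]

For the letter, letters move back 1 place in the alphabet: Y, X, W, V, U → T.
Second slot: 27, 26, 25, 24, 23 → 22 (−1 each step).
So the next term is [T | 22].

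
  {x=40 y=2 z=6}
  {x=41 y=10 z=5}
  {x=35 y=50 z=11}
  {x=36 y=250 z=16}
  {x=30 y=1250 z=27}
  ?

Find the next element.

X goes 40, 41, 35, 36, 30 → 31 (alternating steps +1, −6, +1, −6, …).
Y: ×5 each step, so 2, 10, 50, 250, 1250 → 6250.
Z: 6, 5, 11, 16, 27 → 43 (each term is the sum of the two before it).
Combining the parts gives {x=31 y=6250 z=43}.

{x=31 y=6250 z=43}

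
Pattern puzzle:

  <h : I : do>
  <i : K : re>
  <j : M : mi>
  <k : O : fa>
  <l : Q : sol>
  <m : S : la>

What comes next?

<n : U : ti>

First letter: letters move forward 1 place in the alphabet; h, i, j, k, l, m → n.
Second letter: letters move forward 2 places in the alphabet; I, K, M, O, Q, S → U.
Note: do, re, mi, fa, sol, la → ti (runs through the solfège scale do→ti).
So the next element is <n : U : ti>.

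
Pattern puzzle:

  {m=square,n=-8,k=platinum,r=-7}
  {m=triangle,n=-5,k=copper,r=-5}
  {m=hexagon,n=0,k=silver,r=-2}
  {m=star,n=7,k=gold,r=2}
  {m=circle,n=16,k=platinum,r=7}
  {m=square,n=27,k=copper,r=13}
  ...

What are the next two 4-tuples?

{m=triangle,n=40,k=silver,r=20}, {m=hexagon,n=55,k=gold,r=28}

M: repeats square → triangle → hexagon → star → circle, so square, triangle, hexagon, star, circle, square → triangle → hexagon.
N: differences are 3, 5, 7, … (increasing by 2 each time); -8, -5, 0, 7, 16, 27 → 40 → 55.
K: repeats platinum → copper → silver → gold, so platinum, copper, silver, gold, platinum, copper → silver → gold.
R: -7, -5, -2, 2, 7, 13 → 20 → 28 (differences are 2, 3, 4, … (increasing by 1 each time)).
So the next two 4-tuples are {m=triangle,n=40,k=silver,r=20} and {m=hexagon,n=55,k=gold,r=28}.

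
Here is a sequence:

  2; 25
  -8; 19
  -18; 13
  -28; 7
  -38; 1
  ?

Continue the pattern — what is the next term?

First component goes 2, -8, -18, -28, -38 → -48 (−10 each step).
Second component: 25, 19, 13, 7, 1 → -5 (−6 each step).
Combining the parts gives -48; -5.

-48; -5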